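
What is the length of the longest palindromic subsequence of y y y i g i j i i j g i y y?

Using dp[i][j] = 2 + dp[i+1][j−1] if the ends match, else max(dp[i+1][j], dp[i][j−1]):
dp[1][14] = 12. A witness is yyigjiijgiyy at positions 1,2,4,5,7,8,9,10,11,12,13,14.

12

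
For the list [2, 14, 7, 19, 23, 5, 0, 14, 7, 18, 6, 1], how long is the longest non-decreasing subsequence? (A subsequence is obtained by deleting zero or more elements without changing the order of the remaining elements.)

Let dp[i] be the longest non-decreasing subsequence ending at position i. Then dp = [1, 2, 2, 3, 4, 2, 1, 3, 3, 4, 3, 2].
The maximum is 4; one witness is 2, 14, 19, 23 at positions 1,2,4,5.

4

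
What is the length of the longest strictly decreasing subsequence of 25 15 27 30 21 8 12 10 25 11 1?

5

One longest decreasing subsequence is 25, 15, 12, 10, 1 (positions 1,2,7,8,11), of length 5; no longer one exists.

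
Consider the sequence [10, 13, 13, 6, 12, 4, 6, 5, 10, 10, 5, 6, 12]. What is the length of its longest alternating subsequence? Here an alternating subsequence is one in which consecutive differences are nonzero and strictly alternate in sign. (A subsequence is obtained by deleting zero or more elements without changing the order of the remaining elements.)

Track the best alternating length ending on an up-step vs a down-step at each position: up/down = 1/1, 2/1, 2/1, 1/3, 4/3, 1/5, 6/5, 6/7, 8/5, 8/5, 6/9, 10/9, 10/3.
The maximum over both is 10; one such subsequence is 10, 13, 6, 12, 4, 6, 5, 10, 5, 6.

10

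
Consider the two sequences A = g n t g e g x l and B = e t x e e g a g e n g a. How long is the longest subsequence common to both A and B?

Backtracking the LCS table gives one alignment: g (A1,B6) → g (A4,B8) → e (A5,B9) → g (A6,B11).
So the longest common subsequence has length 4.

4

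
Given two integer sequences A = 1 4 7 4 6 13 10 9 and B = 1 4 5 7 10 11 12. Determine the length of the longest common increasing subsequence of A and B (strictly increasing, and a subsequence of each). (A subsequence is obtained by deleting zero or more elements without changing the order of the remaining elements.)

For each value that appears in both, track the longest common increasing run ending there.
The best achievable length is 4; one witness is 1, 4, 7, 10 (A-positions 1,2,3,7, B-positions 1,2,4,5).

4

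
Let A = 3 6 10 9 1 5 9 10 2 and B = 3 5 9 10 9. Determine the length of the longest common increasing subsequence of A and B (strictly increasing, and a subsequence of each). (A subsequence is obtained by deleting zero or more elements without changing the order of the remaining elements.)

4

A longest common strictly increasing subsequence is 3, 5, 9, 10 (length 4); it appears in order in both A and B, and no longer such subsequence exists.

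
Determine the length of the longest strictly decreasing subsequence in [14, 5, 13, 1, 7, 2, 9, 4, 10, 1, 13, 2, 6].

5

Let dp[i] be the longest decreasing subsequence ending at position i. Then dp = [1, 2, 2, 3, 3, 4, 3, 4, 3, 5, 2, 5, 4].
The maximum is 5; one witness is 14, 13, 7, 2, 1 at positions 1,3,5,6,10.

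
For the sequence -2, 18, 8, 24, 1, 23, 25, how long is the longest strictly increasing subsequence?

4

Let dp[i] be the longest increasing subsequence ending at position i. Then dp = [1, 2, 2, 3, 2, 3, 4].
The maximum is 4; one witness is -2, 18, 24, 25 at positions 1,2,4,7.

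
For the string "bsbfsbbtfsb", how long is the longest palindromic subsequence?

8

Using dp[i][j] = 2 + dp[i+1][j−1] if the ends match, else max(dp[i+1][j], dp[i][j−1]):
dp[1][11] = 8. A witness is bsfbbfsb at positions 1,2,4,6,7,9,10,11.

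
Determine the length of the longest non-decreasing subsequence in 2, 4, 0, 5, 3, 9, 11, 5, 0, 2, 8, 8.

Scanning left to right, the best length ending at each element is: 2→1, 4→2, 0→1, 5→3, 3→2, 9→4, 11→5, 5→4, 0→2, 2→3, 8→5, 8→6.
So the longest non-decreasing subsequence has length 6, e.g. 2, 4, 5, 5, 8, 8.

6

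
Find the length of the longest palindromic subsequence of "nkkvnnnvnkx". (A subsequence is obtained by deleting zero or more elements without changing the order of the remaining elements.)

7

One longest palindromic subsequence is kvnnnvk (positions 3,4,5,6,7,8,10); it reads the same forward and backward, and the interval DP gives dp[1][11] = 7.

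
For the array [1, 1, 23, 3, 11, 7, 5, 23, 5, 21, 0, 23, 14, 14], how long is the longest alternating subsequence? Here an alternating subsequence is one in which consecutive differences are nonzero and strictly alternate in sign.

Track the best alternating length ending on an up-step vs a down-step at each position: up/down = 1/1, 1/1, 2/1, 2/3, 4/3, 4/5, 4/5, 6/1, 4/7, 8/7, 1/9, 10/1, 10/11, 10/11.
The maximum over both is 11; one such subsequence is 1, 23, 3, 11, 7, 23, 5, 21, 0, 23, 14.

11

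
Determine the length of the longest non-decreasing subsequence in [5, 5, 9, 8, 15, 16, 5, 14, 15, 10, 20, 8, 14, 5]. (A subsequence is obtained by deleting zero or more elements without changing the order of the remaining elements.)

Let dp[i] be the longest non-decreasing subsequence ending at position i. Then dp = [1, 2, 3, 3, 4, 5, 3, 4, 5, 4, 6, 4, 5, 4].
The maximum is 6; one witness is 5, 5, 9, 15, 16, 20 at positions 1,2,3,5,6,11.

6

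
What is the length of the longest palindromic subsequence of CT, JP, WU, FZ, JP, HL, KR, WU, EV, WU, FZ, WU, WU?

Using dp[i][j] = 2 + dp[i+1][j−1] if the ends match, else max(dp[i+1][j], dp[i][j−1]):
dp[1][13] = 7. A witness is WU FZ WU EV WU FZ WU at positions 3,4,8,9,10,11,13.

7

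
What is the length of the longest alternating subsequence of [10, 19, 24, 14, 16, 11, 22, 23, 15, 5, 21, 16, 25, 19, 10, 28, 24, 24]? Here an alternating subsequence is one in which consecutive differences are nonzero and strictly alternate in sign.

A longest alternating subsequence is 10, 19, 14, 16, 11, 22, 15, 21, 16, 25, 19, 28, 24 (positions 1,2,4,5,6,7,9,11,12,13,14,16,17); its 12 consecutive differences strictly alternate in sign, and length 13 is optimal.

13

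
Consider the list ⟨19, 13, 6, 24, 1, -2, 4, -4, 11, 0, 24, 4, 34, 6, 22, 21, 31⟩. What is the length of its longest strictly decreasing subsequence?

6

Scanning left to right, the best length ending at each element is: 19→1, 13→2, 6→3, 24→1, 1→4, -2→5, 4→4, -4→6, 11→3, 0→5, 24→1, 4→4, 34→1, 6→4, 22→2, 21→3, 31→2.
So the longest decreasing subsequence has length 6, e.g. 19, 13, 6, 1, -2, -4.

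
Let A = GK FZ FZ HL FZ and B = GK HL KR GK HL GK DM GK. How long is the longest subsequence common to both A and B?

A longest common subsequence is GK, HL (length 2); the LCS DP confirms no longer common subsequence exists.

2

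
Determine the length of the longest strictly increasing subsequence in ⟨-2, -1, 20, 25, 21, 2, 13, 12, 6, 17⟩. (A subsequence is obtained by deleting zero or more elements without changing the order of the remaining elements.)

Scanning left to right, the best length ending at each element is: -2→1, -1→2, 20→3, 25→4, 21→4, 2→3, 13→4, 12→4, 6→4, 17→5.
So the longest increasing subsequence has length 5, e.g. -2, -1, 2, 13, 17.

5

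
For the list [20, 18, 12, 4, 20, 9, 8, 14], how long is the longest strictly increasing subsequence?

Let dp[i] be the longest increasing subsequence ending at position i. Then dp = [1, 1, 1, 1, 2, 2, 2, 3].
The maximum is 3; one witness is 4, 9, 14 at positions 4,6,8.

3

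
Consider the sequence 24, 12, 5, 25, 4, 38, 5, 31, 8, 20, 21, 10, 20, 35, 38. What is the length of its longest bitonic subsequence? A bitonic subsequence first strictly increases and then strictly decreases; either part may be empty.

7

Let inc[i] be the LIS ending at i and dec[i] the longest strictly decreasing subsequence starting at i. inc = [1, 1, 1, 2, 1, 3, 2, 3, 3, 4, 5, 4, 5, 6, 7], dec = [4, 3, 2, 3, 1, 4, 1, 3, 1, 2, 2, 1, 1, 1, 1].
max_i inc[i]+dec[i]−1 = 7, with one witness 4, 5, 8, 20, 21, 35, 38.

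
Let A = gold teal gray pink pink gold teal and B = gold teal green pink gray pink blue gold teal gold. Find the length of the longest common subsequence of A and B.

6

Backtracking the LCS table gives one alignment: gold (A1,B1) → teal (A2,B2) → gray (A3,B5) → pink (A4,B6) → gold (A6,B8) → teal (A7,B9).
So the longest common subsequence has length 6.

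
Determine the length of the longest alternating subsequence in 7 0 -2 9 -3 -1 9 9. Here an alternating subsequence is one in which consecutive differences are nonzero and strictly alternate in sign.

A longest alternating subsequence is 7, 0, 9, -3, -1 (positions 1,2,4,5,6); its 4 consecutive differences strictly alternate in sign, and length 5 is optimal.

5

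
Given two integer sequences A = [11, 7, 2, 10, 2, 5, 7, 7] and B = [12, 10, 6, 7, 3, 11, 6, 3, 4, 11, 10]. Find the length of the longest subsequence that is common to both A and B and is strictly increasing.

For each value that appears in both, track the longest common increasing run ending there.
The best achievable length is 2; one witness is 7, 10 (A-positions 2,4, B-positions 4,11).

2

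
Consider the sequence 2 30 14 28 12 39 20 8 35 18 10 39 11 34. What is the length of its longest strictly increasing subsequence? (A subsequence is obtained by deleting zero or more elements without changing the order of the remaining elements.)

One longest increasing subsequence is 2, 14, 28, 35, 39 (positions 1,3,4,9,12), of length 5; no longer one exists.

5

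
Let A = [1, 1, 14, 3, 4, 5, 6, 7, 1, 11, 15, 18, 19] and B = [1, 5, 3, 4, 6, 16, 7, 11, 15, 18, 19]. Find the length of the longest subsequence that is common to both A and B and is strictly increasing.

A longest common strictly increasing subsequence is 1, 3, 4, 6, 7, 11, 15, 18, 19 (length 9); it appears in order in both A and B, and no longer such subsequence exists.

9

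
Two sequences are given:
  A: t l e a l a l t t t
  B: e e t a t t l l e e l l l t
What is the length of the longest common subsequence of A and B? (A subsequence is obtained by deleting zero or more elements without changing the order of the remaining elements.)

A longest common subsequence is tlellt (length 6); the LCS DP confirms no longer common subsequence exists.

6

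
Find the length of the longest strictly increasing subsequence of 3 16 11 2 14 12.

3

One longest increasing subsequence is 3, 11, 14 (positions 1,3,5), of length 3; no longer one exists.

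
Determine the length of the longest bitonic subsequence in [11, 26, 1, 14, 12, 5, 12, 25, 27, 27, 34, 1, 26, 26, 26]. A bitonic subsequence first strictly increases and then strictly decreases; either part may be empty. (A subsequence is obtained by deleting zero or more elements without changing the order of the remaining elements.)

Let inc[i] be the LIS ending at i and dec[i] the longest strictly decreasing subsequence starting at i. inc = [1, 2, 1, 2, 2, 2, 3, 4, 5, 5, 6, 1, 5, 5, 5], dec = [3, 5, 1, 4, 3, 2, 2, 2, 2, 2, 2, 1, 1, 1, 1].
max_i inc[i]+dec[i]−1 = 7, with one witness 1, 5, 12, 25, 27, 34, 26.

7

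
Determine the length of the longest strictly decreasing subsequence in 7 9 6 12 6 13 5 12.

3

Let dp[i] be the longest decreasing subsequence ending at position i. Then dp = [1, 1, 2, 1, 2, 1, 3, 2].
The maximum is 3; one witness is 7, 6, 5 at positions 1,3,7.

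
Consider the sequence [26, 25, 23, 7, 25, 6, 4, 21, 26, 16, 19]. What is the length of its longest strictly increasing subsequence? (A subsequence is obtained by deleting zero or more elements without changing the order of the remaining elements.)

Let dp[i] be the longest increasing subsequence ending at position i. Then dp = [1, 1, 1, 1, 2, 1, 1, 2, 3, 2, 3].
The maximum is 3; one witness is 23, 25, 26 at positions 3,5,9.

3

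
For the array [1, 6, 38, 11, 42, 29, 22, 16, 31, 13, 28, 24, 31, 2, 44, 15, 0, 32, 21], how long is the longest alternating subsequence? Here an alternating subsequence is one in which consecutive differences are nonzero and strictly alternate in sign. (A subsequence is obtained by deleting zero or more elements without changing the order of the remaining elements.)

Track the best alternating length ending on an up-step vs a down-step at each position: up/down = 1/1, 2/1, 2/1, 2/3, 4/1, 4/5, 4/5, 4/5, 6/5, 4/7, 8/7, 8/9, 10/5, 2/11, 12/1, 12/13, 1/13, 14/13, 14/15.
The maximum over both is 15; one such subsequence is 1, 38, 11, 42, 29, 31, 13, 28, 24, 31, 2, 44, 15, 32, 21.

15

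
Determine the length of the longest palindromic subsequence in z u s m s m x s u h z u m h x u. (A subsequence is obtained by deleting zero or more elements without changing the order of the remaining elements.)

9

Using dp[i][j] = 2 + dp[i+1][j−1] if the ends match, else max(dp[i+1][j], dp[i][j−1]):
dp[1][16] = 9. A witness is zusmsmsuz at positions 1,2,3,4,5,6,8,9,11.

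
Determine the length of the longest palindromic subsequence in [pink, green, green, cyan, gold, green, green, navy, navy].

5

Using dp[i][j] = 2 + dp[i+1][j−1] if the ends match, else max(dp[i+1][j], dp[i][j−1]):
dp[1][9] = 5. A witness is green green gold green green at positions 2,3,5,6,7.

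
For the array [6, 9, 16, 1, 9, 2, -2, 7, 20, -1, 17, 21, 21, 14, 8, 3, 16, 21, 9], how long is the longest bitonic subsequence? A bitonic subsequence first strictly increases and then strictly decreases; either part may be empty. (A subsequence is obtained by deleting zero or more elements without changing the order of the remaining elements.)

One longest bitonic subsequence is 6, 9, 16, 20, 17, 14, 8, 3 (positions 1,2,3,9,11,14,15,16): it rises to 20 then falls. Length 8 is optimal.

8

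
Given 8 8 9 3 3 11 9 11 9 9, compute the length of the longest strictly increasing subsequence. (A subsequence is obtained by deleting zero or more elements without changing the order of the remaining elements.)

Scanning left to right, the best length ending at each element is: 8→1, 8→1, 9→2, 3→1, 3→1, 11→3, 9→2, 11→3, 9→2, 9→2.
So the longest increasing subsequence has length 3, e.g. 8, 9, 11.

3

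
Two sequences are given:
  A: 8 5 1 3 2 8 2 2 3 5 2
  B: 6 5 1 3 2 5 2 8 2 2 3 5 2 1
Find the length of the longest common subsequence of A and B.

A longest common subsequence is 5, 1, 3, 2, 8, 2, 2, 3, 5, 2 (length 10); the LCS DP confirms no longer common subsequence exists.

10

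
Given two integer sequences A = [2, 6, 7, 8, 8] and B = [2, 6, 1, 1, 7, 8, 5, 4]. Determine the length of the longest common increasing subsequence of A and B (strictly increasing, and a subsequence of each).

For each value that appears in both, track the longest common increasing run ending there.
The best achievable length is 4; one witness is 2, 6, 7, 8 (A-positions 1,2,3,4, B-positions 1,2,5,6).

4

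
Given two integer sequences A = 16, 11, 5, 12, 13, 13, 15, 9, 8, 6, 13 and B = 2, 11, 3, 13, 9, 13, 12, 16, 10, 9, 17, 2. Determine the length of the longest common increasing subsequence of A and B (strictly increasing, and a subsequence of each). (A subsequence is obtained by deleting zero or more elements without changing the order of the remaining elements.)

For each value that appears in both, track the longest common increasing run ending there.
The best achievable length is 2; one witness is 11, 13 (A-positions 2,5, B-positions 2,4).

2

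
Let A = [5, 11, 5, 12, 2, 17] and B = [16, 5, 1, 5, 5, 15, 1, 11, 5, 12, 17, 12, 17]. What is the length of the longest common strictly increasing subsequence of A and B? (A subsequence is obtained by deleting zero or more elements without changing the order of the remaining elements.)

A longest common strictly increasing subsequence is 5, 11, 12, 17 (length 4); it appears in order in both A and B, and no longer such subsequence exists.

4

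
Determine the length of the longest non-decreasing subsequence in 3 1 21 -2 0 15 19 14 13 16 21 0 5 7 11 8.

6

Scanning left to right, the best length ending at each element is: 3→1, 1→1, 21→2, -2→1, 0→2, 15→3, 19→4, 14→3, 13→3, 16→4, 21→5, 0→3, 5→4, 7→5, 11→6, 8→6.
So the longest non-decreasing subsequence has length 6, e.g. -2, 0, 0, 5, 7, 11.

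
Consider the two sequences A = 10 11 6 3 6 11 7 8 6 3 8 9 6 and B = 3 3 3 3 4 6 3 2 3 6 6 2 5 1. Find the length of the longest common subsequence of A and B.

Backtracking the LCS table gives one alignment: 6 (A3,B6) → 3 (A4,B9) → 6 (A5,B10) → 6 (A9,B11).
So the longest common subsequence has length 4.

4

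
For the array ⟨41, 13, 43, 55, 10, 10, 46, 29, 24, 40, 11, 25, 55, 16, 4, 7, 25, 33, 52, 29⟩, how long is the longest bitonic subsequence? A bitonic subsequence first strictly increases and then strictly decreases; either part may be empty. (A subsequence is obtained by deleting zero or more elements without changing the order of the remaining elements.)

8

Let inc[i] be the LIS ending at i and dec[i] the longest strictly decreasing subsequence starting at i. inc = [1, 1, 2, 3, 1, 1, 3, 2, 2, 3, 2, 3, 4, 3, 1, 2, 4, 5, 6, 5], dec = [5, 3, 5, 6, 2, 2, 5, 4, 3, 4, 2, 3, 3, 2, 1, 1, 1, 2, 2, 1].
max_i inc[i]+dec[i]−1 = 8, with one witness 41, 43, 55, 46, 40, 25, 16, 7.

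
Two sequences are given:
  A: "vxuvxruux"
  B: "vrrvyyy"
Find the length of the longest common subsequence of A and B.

A longest common subsequence is vv (length 2); the LCS DP confirms no longer common subsequence exists.

2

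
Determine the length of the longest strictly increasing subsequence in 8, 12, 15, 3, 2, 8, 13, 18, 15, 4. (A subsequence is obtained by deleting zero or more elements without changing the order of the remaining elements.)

Let dp[i] be the longest increasing subsequence ending at position i. Then dp = [1, 2, 3, 1, 1, 2, 3, 4, 4, 2].
The maximum is 4; one witness is 8, 12, 15, 18 at positions 1,2,3,8.

4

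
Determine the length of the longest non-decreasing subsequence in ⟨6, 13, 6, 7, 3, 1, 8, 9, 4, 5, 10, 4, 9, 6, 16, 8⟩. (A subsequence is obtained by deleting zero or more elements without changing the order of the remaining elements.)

Scanning left to right, the best length ending at each element is: 6→1, 13→2, 6→2, 7→3, 3→1, 1→1, 8→4, 9→5, 4→2, 5→3, 10→6, 4→3, 9→6, 6→4, 16→7, 8→5.
So the longest non-decreasing subsequence has length 7, e.g. 6, 6, 7, 8, 9, 10, 16.

7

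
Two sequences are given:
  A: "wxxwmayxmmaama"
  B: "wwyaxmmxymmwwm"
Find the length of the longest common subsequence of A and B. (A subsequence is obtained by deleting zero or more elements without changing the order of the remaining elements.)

7

A longest common subsequence is wxxymmm (length 7); the LCS DP confirms no longer common subsequence exists.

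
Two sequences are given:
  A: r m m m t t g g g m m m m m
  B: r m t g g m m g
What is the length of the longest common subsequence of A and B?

7

Backtracking the LCS table gives one alignment: r (A1,B1) → m (A4,B2) → t (A6,B3) → g (A8,B4) → g (A9,B5) → m (A10,B6) → m (A11,B7).
So the longest common subsequence has length 7.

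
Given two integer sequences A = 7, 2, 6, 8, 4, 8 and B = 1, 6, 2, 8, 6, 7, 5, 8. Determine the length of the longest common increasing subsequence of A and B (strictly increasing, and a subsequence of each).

A longest common strictly increasing subsequence is 2, 6, 8 (length 3); it appears in order in both A and B, and no longer such subsequence exists.

3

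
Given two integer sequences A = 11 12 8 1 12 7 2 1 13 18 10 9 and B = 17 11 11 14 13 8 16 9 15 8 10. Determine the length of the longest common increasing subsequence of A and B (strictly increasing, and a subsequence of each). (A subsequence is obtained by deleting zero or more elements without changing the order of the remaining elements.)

For each value that appears in both, track the longest common increasing run ending there.
The best achievable length is 2; one witness is 11, 13 (A-positions 1,9, B-positions 2,5).

2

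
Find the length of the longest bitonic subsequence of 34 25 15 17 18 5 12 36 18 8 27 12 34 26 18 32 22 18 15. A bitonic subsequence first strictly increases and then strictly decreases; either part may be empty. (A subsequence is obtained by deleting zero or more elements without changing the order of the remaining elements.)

Let inc[i] be the LIS ending at i and dec[i] the longest strictly decreasing subsequence starting at i. inc = [1, 1, 1, 2, 3, 1, 2, 4, 3, 2, 4, 3, 5, 4, 4, 5, 5, 4, 4], dec = [6, 4, 3, 3, 3, 1, 2, 6, 2, 1, 5, 1, 5, 4, 2, 4, 3, 2, 1].
max_i inc[i]+dec[i]−1 = 9, with one witness 15, 17, 18, 36, 34, 32, 22, 18, 15.

9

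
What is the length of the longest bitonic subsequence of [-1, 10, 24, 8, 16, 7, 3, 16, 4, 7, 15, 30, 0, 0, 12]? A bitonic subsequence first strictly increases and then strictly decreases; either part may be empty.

7

One longest bitonic subsequence is -1, 10, 24, 16, 7, 4, 0 (positions 1,2,3,5,6,9,14): it rises to 24 then falls. Length 7 is optimal.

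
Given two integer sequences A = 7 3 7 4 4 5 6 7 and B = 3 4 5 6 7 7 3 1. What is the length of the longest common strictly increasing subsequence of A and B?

For each value that appears in both, track the longest common increasing run ending there.
The best achievable length is 5; one witness is 3, 4, 5, 6, 7 (A-positions 2,4,6,7,8, B-positions 1,2,3,4,5).

5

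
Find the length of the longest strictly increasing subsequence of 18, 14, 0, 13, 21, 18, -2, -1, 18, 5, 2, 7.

Let dp[i] be the longest increasing subsequence ending at position i. Then dp = [1, 1, 1, 2, 3, 3, 1, 2, 3, 3, 3, 4].
The maximum is 4; one witness is -2, -1, 5, 7 at positions 7,8,10,12.

4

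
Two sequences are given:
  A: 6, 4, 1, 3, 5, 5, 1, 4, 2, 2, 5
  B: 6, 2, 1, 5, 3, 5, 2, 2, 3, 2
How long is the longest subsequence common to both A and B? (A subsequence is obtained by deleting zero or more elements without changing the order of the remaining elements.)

A longest common subsequence is 6, 1, 3, 5, 2, 2 (length 6); the LCS DP confirms no longer common subsequence exists.

6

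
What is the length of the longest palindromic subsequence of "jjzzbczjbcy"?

One longest palindromic subsequence is jzczj (positions 2,3,6,7,8); it reads the same forward and backward, and the interval DP gives dp[1][11] = 5.

5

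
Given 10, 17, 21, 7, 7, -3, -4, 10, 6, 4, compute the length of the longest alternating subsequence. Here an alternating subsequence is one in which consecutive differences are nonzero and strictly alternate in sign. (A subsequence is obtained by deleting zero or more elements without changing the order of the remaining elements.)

5

Track the best alternating length ending on an up-step vs a down-step at each position: up/down = 1/1, 2/1, 2/1, 1/3, 1/3, 1/3, 1/3, 4/3, 4/5, 4/5.
The maximum over both is 5; one such subsequence is 10, 17, 7, 10, 6.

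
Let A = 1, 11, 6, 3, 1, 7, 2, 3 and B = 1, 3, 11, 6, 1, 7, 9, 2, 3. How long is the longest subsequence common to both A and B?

7

Backtracking the LCS table gives one alignment: 1 (A1,B1) → 11 (A2,B3) → 6 (A3,B4) → 1 (A5,B5) → 7 (A6,B6) → 2 (A7,B8) → 3 (A8,B9).
So the longest common subsequence has length 7.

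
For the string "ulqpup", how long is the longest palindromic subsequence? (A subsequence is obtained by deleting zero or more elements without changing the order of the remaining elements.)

3

Using dp[i][j] = 2 + dp[i+1][j−1] if the ends match, else max(dp[i+1][j], dp[i][j−1]):
dp[1][6] = 3. A witness is pup at positions 4,5,6.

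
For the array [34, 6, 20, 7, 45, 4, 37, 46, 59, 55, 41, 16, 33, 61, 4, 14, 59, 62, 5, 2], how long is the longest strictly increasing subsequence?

7

Let dp[i] be the longest increasing subsequence ending at position i. Then dp = [1, 1, 2, 2, 3, 1, 3, 4, 5, 5, 4, 3, 4, 6, 1, 3, 6, 7, 2, 1].
The maximum is 7; one witness is 6, 20, 45, 46, 59, 61, 62 at positions 2,3,5,8,9,14,18.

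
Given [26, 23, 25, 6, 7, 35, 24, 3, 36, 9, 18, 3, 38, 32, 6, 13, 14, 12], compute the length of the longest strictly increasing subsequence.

5

Scanning left to right, the best length ending at each element is: 26→1, 23→1, 25→2, 6→1, 7→2, 35→3, 24→3, 3→1, 36→4, 9→3, 18→4, 3→1, 38→5, 32→5, 6→2, 13→4, 14→5, 12→4.
So the longest increasing subsequence has length 5, e.g. 23, 25, 35, 36, 38.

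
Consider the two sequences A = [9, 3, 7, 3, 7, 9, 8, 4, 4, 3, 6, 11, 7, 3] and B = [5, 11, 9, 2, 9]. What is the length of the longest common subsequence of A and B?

2

Backtracking the LCS table gives one alignment: 9 (A1,B3) → 9 (A6,B5).
So the longest common subsequence has length 2.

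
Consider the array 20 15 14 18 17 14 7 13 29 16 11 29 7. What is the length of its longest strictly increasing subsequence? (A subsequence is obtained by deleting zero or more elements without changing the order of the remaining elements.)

4

One longest increasing subsequence is 7, 13, 16, 29 (positions 7,8,10,12), of length 4; no longer one exists.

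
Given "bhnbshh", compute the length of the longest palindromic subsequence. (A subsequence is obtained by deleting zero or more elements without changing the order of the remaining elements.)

3

One longest palindromic subsequence is hhh (positions 2,6,7); it reads the same forward and backward, and the interval DP gives dp[1][7] = 3.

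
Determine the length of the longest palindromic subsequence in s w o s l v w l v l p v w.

7

One longest palindromic subsequence is wvlvlvw (positions 2,6,8,9,10,12,13); it reads the same forward and backward, and the interval DP gives dp[1][13] = 7.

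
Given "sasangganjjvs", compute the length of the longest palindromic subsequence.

One longest palindromic subsequence is snggns (positions 1,5,6,7,9,13); it reads the same forward and backward, and the interval DP gives dp[1][13] = 6.

6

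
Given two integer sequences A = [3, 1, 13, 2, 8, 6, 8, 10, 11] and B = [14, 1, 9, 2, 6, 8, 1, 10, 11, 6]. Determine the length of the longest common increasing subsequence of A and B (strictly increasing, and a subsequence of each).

For each value that appears in both, track the longest common increasing run ending there.
The best achievable length is 6; one witness is 1, 2, 6, 8, 10, 11 (A-positions 2,4,6,7,8,9, B-positions 2,4,5,6,8,9).

6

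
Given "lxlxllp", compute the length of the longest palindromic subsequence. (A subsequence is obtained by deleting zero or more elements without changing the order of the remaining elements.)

5

Using dp[i][j] = 2 + dp[i+1][j−1] if the ends match, else max(dp[i+1][j], dp[i][j−1]):
dp[1][7] = 5. A witness is llxll at positions 1,3,4,5,6.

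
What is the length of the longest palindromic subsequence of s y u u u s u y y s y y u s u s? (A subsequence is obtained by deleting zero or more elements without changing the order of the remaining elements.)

13

Using dp[i][j] = 2 + dp[i+1][j−1] if the ends match, else max(dp[i+1][j], dp[i][j−1]):
dp[1][16] = 13. A witness is susuyysyyusus at positions 1,3,6,7,8,9,10,11,12,13,14,15,16.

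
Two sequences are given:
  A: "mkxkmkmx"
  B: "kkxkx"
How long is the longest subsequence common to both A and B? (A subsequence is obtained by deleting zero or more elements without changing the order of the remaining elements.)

A longest common subsequence is kxkx (length 4); the LCS DP confirms no longer common subsequence exists.

4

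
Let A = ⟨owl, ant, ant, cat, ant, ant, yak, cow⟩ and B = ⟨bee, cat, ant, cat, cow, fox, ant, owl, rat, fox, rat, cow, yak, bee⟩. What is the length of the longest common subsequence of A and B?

Backtracking the LCS table gives one alignment: ant (A3,B3) → cat (A4,B4) → ant (A5,B7) → yak (A7,B13).
So the longest common subsequence has length 4.

4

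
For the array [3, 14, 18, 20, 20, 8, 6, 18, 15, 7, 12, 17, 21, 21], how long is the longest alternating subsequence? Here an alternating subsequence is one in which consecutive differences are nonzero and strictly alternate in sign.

6

A longest alternating subsequence is 3, 14, 8, 18, 7, 12 (positions 1,2,6,8,10,11); its 5 consecutive differences strictly alternate in sign, and length 6 is optimal.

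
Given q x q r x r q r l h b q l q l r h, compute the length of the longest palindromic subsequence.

One longest palindromic subsequence is rlqlqlr (positions 8,9,12,13,14,15,16); it reads the same forward and backward, and the interval DP gives dp[1][17] = 7.

7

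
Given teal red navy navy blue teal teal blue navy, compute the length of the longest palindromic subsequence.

6

One longest palindromic subsequence is navy blue teal teal blue navy (positions 3,5,6,7,8,9); it reads the same forward and backward, and the interval DP gives dp[1][9] = 6.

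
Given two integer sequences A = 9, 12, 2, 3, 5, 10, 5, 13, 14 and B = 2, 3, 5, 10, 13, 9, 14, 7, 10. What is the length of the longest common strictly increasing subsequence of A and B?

For each value that appears in both, track the longest common increasing run ending there.
The best achievable length is 6; one witness is 2, 3, 5, 10, 13, 14 (A-positions 3,4,5,6,8,9, B-positions 1,2,3,4,5,7).

6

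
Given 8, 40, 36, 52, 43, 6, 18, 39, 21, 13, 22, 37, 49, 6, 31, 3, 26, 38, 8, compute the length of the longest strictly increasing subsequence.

Let dp[i] be the longest increasing subsequence ending at position i. Then dp = [1, 2, 2, 3, 3, 1, 2, 3, 3, 2, 4, 5, 6, 1, 5, 1, 5, 6, 2].
The maximum is 6; one witness is 8, 18, 21, 22, 37, 49 at positions 1,7,9,11,12,13.

6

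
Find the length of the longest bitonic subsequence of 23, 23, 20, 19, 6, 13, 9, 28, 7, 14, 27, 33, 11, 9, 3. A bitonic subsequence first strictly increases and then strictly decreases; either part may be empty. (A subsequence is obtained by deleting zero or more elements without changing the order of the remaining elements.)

8

One longest bitonic subsequence is 6, 13, 14, 27, 33, 11, 9, 3 (positions 5,6,10,11,12,13,14,15): it rises to 33 then falls. Length 8 is optimal.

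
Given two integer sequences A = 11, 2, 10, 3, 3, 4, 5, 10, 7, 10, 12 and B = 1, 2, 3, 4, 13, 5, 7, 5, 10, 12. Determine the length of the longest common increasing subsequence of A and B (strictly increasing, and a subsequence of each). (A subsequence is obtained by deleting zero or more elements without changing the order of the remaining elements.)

For each value that appears in both, track the longest common increasing run ending there.
The best achievable length is 7; one witness is 2, 3, 4, 5, 7, 10, 12 (A-positions 2,4,6,7,9,10,11, B-positions 2,3,4,6,7,9,10).

7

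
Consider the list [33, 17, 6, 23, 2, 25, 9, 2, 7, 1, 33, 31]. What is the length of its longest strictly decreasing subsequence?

Scanning left to right, the best length ending at each element is: 33→1, 17→2, 6→3, 23→2, 2→4, 25→2, 9→3, 2→4, 7→4, 1→5, 33→1, 31→2.
So the longest decreasing subsequence has length 5, e.g. 33, 17, 6, 2, 1.

5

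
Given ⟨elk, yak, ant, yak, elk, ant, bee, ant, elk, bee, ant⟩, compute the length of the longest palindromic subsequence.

Using dp[i][j] = 2 + dp[i+1][j−1] if the ends match, else max(dp[i+1][j], dp[i][j−1]):
dp[1][11] = 7. A witness is ant elk ant bee ant elk ant at positions 3,5,6,7,8,9,11.

7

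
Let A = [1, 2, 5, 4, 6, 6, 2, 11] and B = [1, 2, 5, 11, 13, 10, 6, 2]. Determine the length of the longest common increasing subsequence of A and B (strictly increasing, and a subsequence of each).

For each value that appears in both, track the longest common increasing run ending there.
The best achievable length is 4; one witness is 1, 2, 5, 11 (A-positions 1,2,3,8, B-positions 1,2,3,4).

4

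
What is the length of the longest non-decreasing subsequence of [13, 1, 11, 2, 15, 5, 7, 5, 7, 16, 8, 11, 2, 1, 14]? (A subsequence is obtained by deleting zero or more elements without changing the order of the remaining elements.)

Let dp[i] be the longest non-decreasing subsequence ending at position i. Then dp = [1, 1, 2, 2, 3, 3, 4, 4, 5, 6, 6, 7, 3, 2, 8].
The maximum is 8; one witness is 1, 2, 5, 7, 7, 8, 11, 14 at positions 2,4,6,7,9,11,12,15.

8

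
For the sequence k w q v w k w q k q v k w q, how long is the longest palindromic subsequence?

9

One longest palindromic subsequence is qwkqkqkwq (positions 3,5,6,8,9,10,12,13,14); it reads the same forward and backward, and the interval DP gives dp[1][14] = 9.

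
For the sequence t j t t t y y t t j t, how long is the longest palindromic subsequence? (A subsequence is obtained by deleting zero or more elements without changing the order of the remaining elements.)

One longest palindromic subsequence is tjttyyttjt (positions 1,2,3,4,6,7,8,9,10,11); it reads the same forward and backward, and the interval DP gives dp[1][11] = 10.

10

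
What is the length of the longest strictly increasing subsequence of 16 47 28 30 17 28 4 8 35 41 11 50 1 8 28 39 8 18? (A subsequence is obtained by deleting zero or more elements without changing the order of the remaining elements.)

One longest increasing subsequence is 16, 28, 30, 35, 41, 50 (positions 1,3,4,9,10,12), of length 6; no longer one exists.

6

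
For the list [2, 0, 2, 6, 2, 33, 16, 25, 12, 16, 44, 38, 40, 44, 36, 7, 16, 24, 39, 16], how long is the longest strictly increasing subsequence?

One longest increasing subsequence is 0, 2, 6, 16, 25, 38, 40, 44 (positions 2,3,4,7,8,12,13,14), of length 8; no longer one exists.

8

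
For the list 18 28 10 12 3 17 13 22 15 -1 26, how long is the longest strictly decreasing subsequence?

4

Scanning left to right, the best length ending at each element is: 18→1, 28→1, 10→2, 12→2, 3→3, 17→2, 13→3, 22→2, 15→3, -1→4, 26→2.
So the longest decreasing subsequence has length 4, e.g. 18, 10, 3, -1.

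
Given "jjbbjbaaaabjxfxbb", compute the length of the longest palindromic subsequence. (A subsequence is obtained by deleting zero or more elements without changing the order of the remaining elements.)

12

Using dp[i][j] = 2 + dp[i+1][j−1] if the ends match, else max(dp[i+1][j], dp[i][j−1]):
dp[1][17] = 12. A witness is bbjbaaaabjbb at positions 3,4,5,6,7,8,9,10,11,12,16,17.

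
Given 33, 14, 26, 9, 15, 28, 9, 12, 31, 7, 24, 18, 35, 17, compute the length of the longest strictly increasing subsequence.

Scanning left to right, the best length ending at each element is: 33→1, 14→1, 26→2, 9→1, 15→2, 28→3, 9→1, 12→2, 31→4, 7→1, 24→3, 18→3, 35→5, 17→3.
So the longest increasing subsequence has length 5, e.g. 14, 26, 28, 31, 35.

5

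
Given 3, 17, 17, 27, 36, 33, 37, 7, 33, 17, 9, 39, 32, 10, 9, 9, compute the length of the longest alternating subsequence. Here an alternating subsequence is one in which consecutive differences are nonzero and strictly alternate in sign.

9

Track the best alternating length ending on an up-step vs a down-step at each position: up/down = 1/1, 2/1, 2/1, 2/1, 2/1, 2/3, 4/1, 2/5, 6/5, 6/7, 6/7, 8/1, 8/9, 8/9, 6/9, 6/9.
The maximum over both is 9; one such subsequence is 3, 36, 33, 37, 7, 33, 17, 39, 32.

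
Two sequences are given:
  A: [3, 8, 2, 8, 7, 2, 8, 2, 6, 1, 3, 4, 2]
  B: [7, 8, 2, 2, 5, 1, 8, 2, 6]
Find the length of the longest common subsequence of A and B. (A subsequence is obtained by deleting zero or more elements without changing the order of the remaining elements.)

6

Backtracking the LCS table gives one alignment: 8 (A2,B2) → 2 (A3,B3) → 2 (A6,B4) → 8 (A7,B7) → 2 (A8,B8) → 6 (A9,B9).
So the longest common subsequence has length 6.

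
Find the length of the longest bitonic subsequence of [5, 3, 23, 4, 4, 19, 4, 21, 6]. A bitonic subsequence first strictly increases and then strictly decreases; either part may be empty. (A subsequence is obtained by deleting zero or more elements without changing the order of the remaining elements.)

One longest bitonic subsequence is 3, 4, 19, 21, 6 (positions 2,4,6,8,9): it rises to 21 then falls. Length 5 is optimal.

5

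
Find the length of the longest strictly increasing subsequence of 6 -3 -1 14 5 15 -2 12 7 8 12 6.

6

Let dp[i] be the longest increasing subsequence ending at position i. Then dp = [1, 1, 2, 3, 3, 4, 2, 4, 4, 5, 6, 4].
The maximum is 6; one witness is -3, -1, 5, 7, 8, 12 at positions 2,3,5,9,10,11.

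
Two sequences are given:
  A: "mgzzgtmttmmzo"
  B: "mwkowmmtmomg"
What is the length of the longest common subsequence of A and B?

Backtracking the LCS table gives one alignment: m (A1,B6) → m (A7,B7) → t (A9,B8) → m (A10,B9) → m (A11,B11).
So the longest common subsequence has length 5.

5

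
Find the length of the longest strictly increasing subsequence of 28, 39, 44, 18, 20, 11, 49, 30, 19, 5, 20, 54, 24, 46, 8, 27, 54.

6

Scanning left to right, the best length ending at each element is: 28→1, 39→2, 44→3, 18→1, 20→2, 11→1, 49→4, 30→3, 19→2, 5→1, 20→3, 54→5, 24→4, 46→5, 8→2, 27→5, 54→6.
So the longest increasing subsequence has length 6, e.g. 18, 19, 20, 24, 46, 54.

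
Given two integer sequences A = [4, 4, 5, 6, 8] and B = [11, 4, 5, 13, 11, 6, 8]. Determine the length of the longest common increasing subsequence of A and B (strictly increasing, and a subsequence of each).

For each value that appears in both, track the longest common increasing run ending there.
The best achievable length is 4; one witness is 4, 5, 6, 8 (A-positions 1,3,4,5, B-positions 2,3,6,7).

4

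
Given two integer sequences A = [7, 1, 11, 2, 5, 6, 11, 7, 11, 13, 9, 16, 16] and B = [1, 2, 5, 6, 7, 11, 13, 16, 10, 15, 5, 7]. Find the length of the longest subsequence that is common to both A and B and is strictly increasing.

8

For each value that appears in both, track the longest common increasing run ending there.
The best achievable length is 8; one witness is 1, 2, 5, 6, 7, 11, 13, 16 (A-positions 2,4,5,6,8,9,10,12, B-positions 1,2,3,4,5,6,7,8).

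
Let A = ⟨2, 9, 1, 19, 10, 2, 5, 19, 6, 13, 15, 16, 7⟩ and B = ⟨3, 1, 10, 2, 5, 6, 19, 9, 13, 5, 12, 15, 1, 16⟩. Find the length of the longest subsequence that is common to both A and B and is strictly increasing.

A longest common strictly increasing subsequence is 1, 2, 5, 6, 13, 15, 16 (length 7); it appears in order in both A and B, and no longer such subsequence exists.

7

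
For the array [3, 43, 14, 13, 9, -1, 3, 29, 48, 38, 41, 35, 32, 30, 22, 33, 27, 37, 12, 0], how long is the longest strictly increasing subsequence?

Scanning left to right, the best length ending at each element is: 3→1, 43→2, 14→2, 13→2, 9→2, -1→1, 3→2, 29→3, 48→4, 38→4, 41→5, 35→4, 32→4, 30→4, 22→3, 33→5, 27→4, 37→6, 12→3, 0→2.
So the longest increasing subsequence has length 6, e.g. 3, 14, 29, 32, 33, 37.

6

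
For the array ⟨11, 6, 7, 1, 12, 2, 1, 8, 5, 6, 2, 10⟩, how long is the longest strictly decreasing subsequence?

Scanning left to right, the best length ending at each element is: 11→1, 6→2, 7→2, 1→3, 12→1, 2→3, 1→4, 8→2, 5→3, 6→3, 2→4, 10→2.
So the longest decreasing subsequence has length 4, e.g. 11, 6, 2, 1.

4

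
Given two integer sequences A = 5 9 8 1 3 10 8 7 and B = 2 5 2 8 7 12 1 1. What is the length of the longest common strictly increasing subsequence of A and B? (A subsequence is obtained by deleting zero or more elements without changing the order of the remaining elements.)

A longest common strictly increasing subsequence is 5, 8 (length 2); it appears in order in both A and B, and no longer such subsequence exists.

2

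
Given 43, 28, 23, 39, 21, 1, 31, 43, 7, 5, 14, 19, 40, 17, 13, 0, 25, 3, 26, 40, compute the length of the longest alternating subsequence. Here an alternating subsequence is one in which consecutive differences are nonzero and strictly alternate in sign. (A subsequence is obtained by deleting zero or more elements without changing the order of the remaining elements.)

11

Track the best alternating length ending on an up-step vs a down-step at each position: up/down = 1/1, 1/2, 1/2, 3/2, 1/4, 1/4, 5/4, 5/1, 5/6, 5/6, 7/6, 7/6, 7/6, 7/8, 7/8, 1/8, 9/8, 9/10, 11/8, 11/6.
The maximum over both is 11; one such subsequence is 43, 28, 39, 21, 31, 7, 19, 17, 25, 3, 26.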